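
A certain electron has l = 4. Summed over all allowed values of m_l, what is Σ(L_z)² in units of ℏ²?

The allowed m_l values are -4, -3, -2, -1, 0, 1, 2, 3, 4.
Σ m_l² = 2·(1 + 4 + 9 + 16) = 60.

Σ(L_z)² = 60 ℏ²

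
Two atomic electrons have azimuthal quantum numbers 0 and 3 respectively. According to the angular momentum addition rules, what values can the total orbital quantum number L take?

L = 3

Angular momentum addition gives L = |l₁ − l₂|, …, l₁ + l₂.
Allowed values: L = 3.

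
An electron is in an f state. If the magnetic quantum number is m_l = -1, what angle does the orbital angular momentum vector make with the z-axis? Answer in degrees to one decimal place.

θ ≈ 106.8°

For an f orbital, l = 3.
|L| = √(l(l+1)) ℏ = 2√3 ℏ.
L_z = m_l ℏ = −1ℏ.
cos θ = L_z/|L| = -1/√12, so θ ≈ 106.8°.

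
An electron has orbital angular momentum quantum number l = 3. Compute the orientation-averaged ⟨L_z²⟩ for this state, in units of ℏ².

⟨L_z²⟩ = 4 ℏ²

m_l runs from −3 to 3, i.e. {-3, -2, -1, 0, 1, 2, 3}.
Average of L_z² over 7 states: 28/7 ℏ² = 4 ℏ².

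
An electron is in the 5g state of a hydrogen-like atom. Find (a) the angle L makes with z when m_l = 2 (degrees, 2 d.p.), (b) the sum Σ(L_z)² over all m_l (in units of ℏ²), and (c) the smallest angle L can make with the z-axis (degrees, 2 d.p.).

For 5g, l = 4.
For m_l = 2: cos θ = 2/√20, θ ≈ 63.43°.
Σ m_l² = 60, so Σ(L_z)² = 60 ℏ².
cos θ_min = 4/√20, so θ_min ≈ 26.57°.

θ(m_l=2) ≈ 63.43°; Σ(L_z)² = 60 ℏ²; θ_min ≈ 26.57°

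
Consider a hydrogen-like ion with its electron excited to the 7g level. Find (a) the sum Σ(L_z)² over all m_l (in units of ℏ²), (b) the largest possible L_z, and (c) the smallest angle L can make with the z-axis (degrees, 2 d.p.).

The 7g level has l = 4.
Σ m_l² = 60, so Σ(L_z)² = 60 ℏ².
L_z,max = lℏ = 4ℏ.
cos θ_min = 4/√20, so θ_min ≈ 26.57°.

Σ(L_z)² = 60 ℏ²; L_z,max = 4ℏ; θ_min ≈ 26.57°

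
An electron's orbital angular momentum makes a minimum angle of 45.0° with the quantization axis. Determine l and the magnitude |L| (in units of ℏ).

cos²θ_min = l/(l+1) = 0.5000.
Solving: l = 1.
Then |L| = ℏ√(1·2) = √2 ℏ.

l = 1, |L| = √2 ℏ ≈ 1.414ℏ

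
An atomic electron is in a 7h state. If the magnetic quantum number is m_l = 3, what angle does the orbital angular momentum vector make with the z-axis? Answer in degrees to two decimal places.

For 7h, l = 5.
|L| = ℏ√(l(l+1)) = √30 ℏ.
L_z = m_l ℏ = 3ℏ.
cos θ = L_z/|L| = 3/√30, so θ ≈ 56.79°.

θ ≈ 56.79°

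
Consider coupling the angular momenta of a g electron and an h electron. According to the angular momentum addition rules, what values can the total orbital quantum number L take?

The total orbital quantum number L ranges from |l₁ − l₂| to l₁ + l₂ in integer steps.
So L can be 1, 2, 3, 4, 5, 6, 7, 8, 9.

L = 1, 2, 3, 4, 5, 6, 7, 8, 9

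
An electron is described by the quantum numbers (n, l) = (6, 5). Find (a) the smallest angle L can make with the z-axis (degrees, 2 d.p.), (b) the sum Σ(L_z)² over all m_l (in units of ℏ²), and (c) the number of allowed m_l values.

cos θ_min = 5/√30, so θ_min ≈ 24.09°.
Σ m_l² = 110, so Σ(L_z)² = 110 ℏ².
There are 2l+1 = 11 values of m_l.

θ_min ≈ 24.09°; Σ(L_z)² = 110 ℏ²; 11 values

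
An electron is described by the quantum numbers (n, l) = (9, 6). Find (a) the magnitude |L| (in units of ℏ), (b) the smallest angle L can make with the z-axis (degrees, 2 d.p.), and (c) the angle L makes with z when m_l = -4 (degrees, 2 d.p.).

|L| = ℏ√(6·7) = √42 ℏ ≈ 6.481ℏ.
cos θ_min = 6/√42, so θ_min ≈ 22.21°.
For m_l = -4: cos θ = -4/√42, θ ≈ 128.11°.

|L| = √42 ℏ ≈ 6.481ℏ; θ_min ≈ 22.21°; θ(m_l=-4) ≈ 128.11°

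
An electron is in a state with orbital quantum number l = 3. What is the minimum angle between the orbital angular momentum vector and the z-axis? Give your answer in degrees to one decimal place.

|L| = √(l(l+1)) ℏ = 2√3 ℏ.
The smallest angle corresponds to the largest L_z, i.e. m_l = l = 3, giving L_z = 3ℏ.
cos θ_min = 3/√12, so θ_min ≈ 30.0°.

θ_min ≈ 30.0°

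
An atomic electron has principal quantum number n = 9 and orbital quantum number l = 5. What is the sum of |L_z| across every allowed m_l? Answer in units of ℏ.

The allowed m_l values are -5, -4, -3, -2, -1, 0, 1, 2, 3, 4, 5.
Σ|m_l| = 2·5(5+1)/2 = 30.

Σ|L_z| = 30 ℏ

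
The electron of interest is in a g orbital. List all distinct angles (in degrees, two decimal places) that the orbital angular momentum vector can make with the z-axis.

θ ∈ {26.57°, 47.87°, 63.43°, 77.08°, 90.00°, 102.92°, 116.57°, 132.13°, 153.43°}

A g state has l = 4.
|L|² = l(l+1)ℏ² = 20ℏ², so |L| = 2√5 ℏ.
cos θ = m_l/√20 for each m_l ∈ {-4, -3, -2, -1, 0, 1, 2, 3, 4}.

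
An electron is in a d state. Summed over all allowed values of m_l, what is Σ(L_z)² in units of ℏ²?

A d state has l = 2.
m_l runs from −2 to 2, i.e. {-2, -1, 0, 1, 2}.
Σ m_l² = 2·(1 + 4) = 10.

Σ(L_z)² = 10 ℏ²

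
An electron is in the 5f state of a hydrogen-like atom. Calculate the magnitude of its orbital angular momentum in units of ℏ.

|L| = 2√3 ℏ ≈ 3.464ℏ

For 5f, l = 3.
|L| = ℏ√(l(l+1)) = ℏ√(3·4) = 2√3 ℏ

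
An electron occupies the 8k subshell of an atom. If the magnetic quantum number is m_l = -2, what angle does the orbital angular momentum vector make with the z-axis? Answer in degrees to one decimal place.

θ ≈ 105.5°

For 8k, l = 7.
|L| = ℏ√(l(l+1)) = 2√14 ℏ.
L_z = m_l ℏ = −2ℏ.
cos θ = L_z/|L| = -2/√56, so θ ≈ 105.5°.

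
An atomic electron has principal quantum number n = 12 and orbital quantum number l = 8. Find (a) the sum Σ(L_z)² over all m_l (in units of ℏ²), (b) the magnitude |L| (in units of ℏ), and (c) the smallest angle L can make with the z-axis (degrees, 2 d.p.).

Σ(L_z)² = 408 ℏ²; |L| = 6√2 ℏ ≈ 8.485ℏ; θ_min ≈ 19.47°

Σ m_l² = 408, so Σ(L_z)² = 408 ℏ².
|L| = ℏ√(8·9) = 6√2 ℏ ≈ 8.485ℏ.
cos θ_min = 8/√72, so θ_min ≈ 19.47°.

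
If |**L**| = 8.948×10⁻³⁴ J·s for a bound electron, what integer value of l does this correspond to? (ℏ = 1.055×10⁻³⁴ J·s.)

l = 8

Dividing by ℏ: |L|/ℏ ≈ 8.482.
Set l(l+1) = 71.94; the integer solution is l = 8.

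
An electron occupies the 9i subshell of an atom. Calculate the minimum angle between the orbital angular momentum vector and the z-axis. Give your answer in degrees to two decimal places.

The 9i subshell has l = 6.
|L| = √(l(l+1)) ℏ = √42 ℏ.
The smallest angle corresponds to the largest L_z, i.e. m_l = l = 6, giving L_z = 6ℏ.
cos θ_min = 6/√42, so θ_min ≈ 22.21°.

θ_min ≈ 22.21°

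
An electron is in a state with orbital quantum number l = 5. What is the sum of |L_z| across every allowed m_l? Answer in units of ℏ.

Σ|L_z| = 30 ℏ

m_l ∈ {-5, -4, -3, -2, -1, 0, 1, 2, 3, 4, 5}.
Σ|m_l| = 2·5(5+1)/2 = 30.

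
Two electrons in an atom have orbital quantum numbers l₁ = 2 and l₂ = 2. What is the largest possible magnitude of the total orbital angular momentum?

|L_tot|_max = 2√5 ℏ ≈ 4.472ℏ

By the triangle rule, |l₁ − l₂| ≤ L ≤ l₁ + l₂.
Allowed values: L = 0, 1, 2, 3, 4.
The largest magnitude corresponds to L = 4: |L_tot| = ℏ√(4·5) = 2√5 ℏ.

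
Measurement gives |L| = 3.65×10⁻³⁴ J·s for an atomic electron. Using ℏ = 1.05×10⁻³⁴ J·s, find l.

l = 3

Dividing by ℏ: |L|/ℏ ≈ 3.476.
l(l+1) ≈ 3.476² ≈ 12.08, so l = 3.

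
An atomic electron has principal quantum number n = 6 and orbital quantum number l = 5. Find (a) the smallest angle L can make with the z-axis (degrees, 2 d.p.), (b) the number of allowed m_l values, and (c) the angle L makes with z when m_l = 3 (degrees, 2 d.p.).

cos θ_min = 5/√30, so θ_min ≈ 24.09°.
There are 2l+1 = 11 values of m_l.
For m_l = 3: cos θ = 3/√30, θ ≈ 56.79°.

θ_min ≈ 24.09°; 11 values; θ(m_l=3) ≈ 56.79°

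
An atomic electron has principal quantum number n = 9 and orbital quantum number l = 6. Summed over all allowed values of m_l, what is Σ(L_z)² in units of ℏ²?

The allowed m_l values are -6, -5, -4, -3, -2, -1, 0, 1, 2, 3, 4, 5, 6.
Σ m_l² = l(l+1)(2l+1)/3 = 6·7·13/3 = 182.

Σ(L_z)² = 182 ℏ²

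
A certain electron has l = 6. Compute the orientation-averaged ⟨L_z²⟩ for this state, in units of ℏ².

m_l ∈ {-6, -5, -4, -3, -2, -1, 0, 1, 2, 3, 4, 5, 6}.
⟨L_z²⟩ = ℏ²·l(l+1)/3 = 14ℏ².

⟨L_z²⟩ = 14 ℏ²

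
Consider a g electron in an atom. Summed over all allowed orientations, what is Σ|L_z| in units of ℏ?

Σ|L_z| = 20 ℏ

For a g orbital, l = 4.
m_l runs from −4 to 4, i.e. {-4, -3, -2, -1, 0, 1, 2, 3, 4}.
Σ|m_l| = l(l+1) = 20.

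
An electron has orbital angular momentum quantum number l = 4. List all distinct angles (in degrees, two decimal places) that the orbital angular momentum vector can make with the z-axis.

θ ∈ {26.57°, 47.87°, 63.43°, 77.08°, 90.00°, 102.92°, 116.57°, 132.13°, 153.43°}

|L| = √(l(l+1)) ℏ = 2√5 ℏ.
cos θ = m_l/√20 for each m_l ∈ {-4, -3, -2, -1, 0, 1, 2, 3, 4}.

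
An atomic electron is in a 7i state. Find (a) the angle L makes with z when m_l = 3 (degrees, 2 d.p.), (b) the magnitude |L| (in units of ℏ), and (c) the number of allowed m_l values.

7i means n = 7, l = 6.
For m_l = 3: cos θ = 3/√42, θ ≈ 62.42°.
|L| = ℏ√(6·7) = √42 ℏ ≈ 6.481ℏ.
There are 2l+1 = 13 values of m_l.

θ(m_l=3) ≈ 62.42°; |L| = √42 ℏ ≈ 6.481ℏ; 13 values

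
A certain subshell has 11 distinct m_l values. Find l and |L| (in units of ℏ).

l = 5, |L| = √30 ℏ ≈ 5.477ℏ

Since there are 2l+1 = 11 values of m_l, l = 5.
Then |L| = √(l(l+1)) ℏ = √30 ℏ.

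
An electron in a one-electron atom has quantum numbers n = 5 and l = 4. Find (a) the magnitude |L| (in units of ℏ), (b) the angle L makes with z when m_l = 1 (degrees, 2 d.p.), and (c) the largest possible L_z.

|L| = 2√5 ℏ ≈ 4.472ℏ; θ(m_l=1) ≈ 77.08°; L_z,max = 4ℏ

|L| = ℏ√(4·5) = 2√5 ℏ ≈ 4.472ℏ.
For m_l = 1: cos θ = 1/√20, θ ≈ 77.08°.
L_z,max = lℏ = 4ℏ.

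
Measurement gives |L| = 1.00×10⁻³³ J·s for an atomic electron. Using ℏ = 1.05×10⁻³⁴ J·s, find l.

|L|/ℏ = (1.00×10⁻³³)/(1.05×10⁻³⁴) ≈ 9.524.
(|L|/ℏ)² = l(l+1) ≈ 90.70 ⇒ l = 9.

l = 9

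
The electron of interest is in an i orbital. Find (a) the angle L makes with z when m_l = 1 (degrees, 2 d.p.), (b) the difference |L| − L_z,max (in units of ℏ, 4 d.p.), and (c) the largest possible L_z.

θ(m_l=1) ≈ 81.12°; |L|−L_z,max ≈ 0.4807ℏ; L_z,max = 6ℏ

For an i orbital, l = 6.
For m_l = 1: cos θ = 1/√42, θ ≈ 81.12°.
|L| − L_z,max = (√42 − 6)ℏ ≈ 0.4807ℏ.
L_z,max = lℏ = 6ℏ.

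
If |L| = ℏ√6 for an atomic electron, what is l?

l = 2

|L| = ℏ√(l(l+1)), so l(l+1) = 6.
Solving: l = 2.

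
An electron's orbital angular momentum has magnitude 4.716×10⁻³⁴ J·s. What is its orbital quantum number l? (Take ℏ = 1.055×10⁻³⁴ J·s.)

l = 4

In units of ℏ, |L| ≈ 4.470.
Set l(l+1) = 19.98; the integer solution is l = 4.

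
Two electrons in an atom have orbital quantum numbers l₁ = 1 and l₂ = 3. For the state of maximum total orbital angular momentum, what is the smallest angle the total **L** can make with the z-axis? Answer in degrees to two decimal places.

By the triangle rule, |l₁ − l₂| ≤ L ≤ l₁ + l₂.
L ∈ {2, 3, 4}.
The maximum is L = 4, with |L_tot| = ℏ√(4·5) = 2√5 ℏ.
The minimum angle with z is arccos(4/√20) ≈ 26.57°.

θ_min ≈ 26.57°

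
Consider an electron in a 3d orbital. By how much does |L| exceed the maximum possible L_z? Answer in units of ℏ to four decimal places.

|L| − L_z,max ≈ 0.4495ℏ

The 3d subshell has l = 2.
|L| = √6 ℏ ≈ 2.4495ℏ, while L_z,max = lℏ = 2ℏ.
The difference is (√6 − 2)ℏ ≈ 0.4495ℏ.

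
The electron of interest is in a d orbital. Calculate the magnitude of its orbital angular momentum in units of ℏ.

A d state has l = 2.
|L| = ℏ√(l(l+1)) = ℏ√(2·3) = √6 ℏ

|L| = √6 ℏ ≈ 2.449ℏ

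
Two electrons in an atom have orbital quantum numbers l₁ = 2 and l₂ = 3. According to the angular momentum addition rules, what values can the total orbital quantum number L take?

By the triangle rule, |l₁ − l₂| ≤ L ≤ l₁ + l₂.
L ∈ {1, 2, 3, 4, 5}.

L = 1, 2, 3, 4, 5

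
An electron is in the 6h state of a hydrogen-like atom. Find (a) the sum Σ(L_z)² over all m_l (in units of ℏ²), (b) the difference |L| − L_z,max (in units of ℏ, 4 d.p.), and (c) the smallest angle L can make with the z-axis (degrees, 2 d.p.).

Σ(L_z)² = 110 ℏ²; |L|−L_z,max ≈ 0.4772ℏ; θ_min ≈ 24.09°

The 6h subshell has l = 5.
Σ m_l² = 110, so Σ(L_z)² = 110 ℏ².
|L| − L_z,max = (√30 − 5)ℏ ≈ 0.4772ℏ.
cos θ_min = 5/√30, so θ_min ≈ 24.09°.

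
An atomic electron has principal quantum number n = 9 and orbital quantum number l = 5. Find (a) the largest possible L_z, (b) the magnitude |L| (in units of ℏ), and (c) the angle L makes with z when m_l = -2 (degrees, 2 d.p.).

L_z,max = 5ℏ; |L| = √30 ℏ ≈ 5.477ℏ; θ(m_l=-2) ≈ 111.42°

L_z,max = lℏ = 5ℏ.
|L| = ℏ√(5·6) = √30 ℏ ≈ 5.477ℏ.
For m_l = -2: cos θ = -2/√30, θ ≈ 111.42°.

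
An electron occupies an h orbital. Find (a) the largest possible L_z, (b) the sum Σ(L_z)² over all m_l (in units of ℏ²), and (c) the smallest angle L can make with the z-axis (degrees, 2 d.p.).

L_z,max = 5ℏ; Σ(L_z)² = 110 ℏ²; θ_min ≈ 24.09°

H corresponds to l = 5.
L_z,max = lℏ = 5ℏ.
Σ m_l² = 110, so Σ(L_z)² = 110 ℏ².
cos θ_min = 5/√30, so θ_min ≈ 24.09°.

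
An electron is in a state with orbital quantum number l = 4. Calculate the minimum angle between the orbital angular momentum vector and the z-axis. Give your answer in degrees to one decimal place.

|L| = √(l(l+1)) ℏ = 2√5 ℏ.
The smallest angle corresponds to the largest L_z, i.e. m_l = l = 4, giving L_z = 4ℏ.
cos θ_min = 4/√20, so θ_min ≈ 26.6°.

θ_min ≈ 26.6°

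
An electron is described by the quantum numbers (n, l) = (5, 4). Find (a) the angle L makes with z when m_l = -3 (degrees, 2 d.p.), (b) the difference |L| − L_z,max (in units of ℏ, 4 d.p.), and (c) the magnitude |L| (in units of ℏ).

θ(m_l=-3) ≈ 132.13°; |L|−L_z,max ≈ 0.4721ℏ; |L| = 2√5 ℏ ≈ 4.472ℏ

For m_l = -3: cos θ = -3/√20, θ ≈ 132.13°.
|L| − L_z,max = (2√5 − 4)ℏ ≈ 0.4721ℏ.
|L| = ℏ√(4·5) = 2√5 ℏ ≈ 4.472ℏ.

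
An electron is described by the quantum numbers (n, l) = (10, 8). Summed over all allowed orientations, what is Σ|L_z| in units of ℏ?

Σ|L_z| = 72 ℏ

The allowed m_l values are -8, -7, -6, -5, -4, -3, -2, -1, 0, 1, 2, 3, 4, 5, 6, 7, 8.
Σ|m_l| = 2(1+2+…+8) = 72.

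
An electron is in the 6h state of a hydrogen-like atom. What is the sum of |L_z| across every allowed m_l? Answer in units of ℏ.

Σ|L_z| = 30 ℏ

For 6h, l = 5.
m_l ∈ {-5, -4, -3, -2, -1, 0, 1, 2, 3, 4, 5}.
Σ|m_l| = l(l+1) = 30.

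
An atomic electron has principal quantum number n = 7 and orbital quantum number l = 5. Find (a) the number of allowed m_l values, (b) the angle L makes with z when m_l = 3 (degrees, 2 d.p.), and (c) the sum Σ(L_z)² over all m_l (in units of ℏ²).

11 values; θ(m_l=3) ≈ 56.79°; Σ(L_z)² = 110 ℏ²

There are 2l+1 = 11 values of m_l.
For m_l = 3: cos θ = 3/√30, θ ≈ 56.79°.
Σ m_l² = 110, so Σ(L_z)² = 110 ℏ².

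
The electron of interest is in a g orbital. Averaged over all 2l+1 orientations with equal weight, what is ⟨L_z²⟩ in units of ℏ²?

For a g orbital, l = 4.
m_l runs from −4 to 4, i.e. {-4, -3, -2, -1, 0, 1, 2, 3, 4}.
⟨L_z²⟩ = ℏ²·(Σ m_l²)/(2l+1) = ℏ²·60/9 = 6.667ℏ².

⟨L_z²⟩ = 6.667 ℏ²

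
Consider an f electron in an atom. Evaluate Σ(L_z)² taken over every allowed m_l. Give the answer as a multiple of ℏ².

Σ(L_z)² = 28 ℏ²

F corresponds to l = 3.
The allowed m_l values are -3, -2, -1, 0, 1, 2, 3.
Σ m_l² = 2·(1 + 4 + 9) = 28.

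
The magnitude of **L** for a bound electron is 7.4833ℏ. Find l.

Since |L|² = l(l+1)ℏ², l(l+1) = 56.
The positive root is l = 7.

l = 7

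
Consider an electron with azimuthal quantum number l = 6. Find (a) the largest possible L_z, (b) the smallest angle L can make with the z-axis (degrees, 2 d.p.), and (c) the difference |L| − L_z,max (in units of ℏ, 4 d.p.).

L_z,max = 6ℏ; θ_min ≈ 22.21°; |L|−L_z,max ≈ 0.4807ℏ

L_z,max = lℏ = 6ℏ.
cos θ_min = 6/√42, so θ_min ≈ 22.21°.
|L| − L_z,max = (√42 − 6)ℏ ≈ 0.4807ℏ.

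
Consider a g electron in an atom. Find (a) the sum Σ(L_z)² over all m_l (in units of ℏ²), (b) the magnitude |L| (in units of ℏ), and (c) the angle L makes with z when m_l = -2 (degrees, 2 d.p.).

For a g orbital, l = 4.
Σ m_l² = 60, so Σ(L_z)² = 60 ℏ².
|L| = ℏ√(4·5) = 2√5 ℏ ≈ 4.472ℏ.
For m_l = -2: cos θ = -2/√20, θ ≈ 116.57°.

Σ(L_z)² = 60 ℏ²; |L| = 2√5 ℏ ≈ 4.472ℏ; θ(m_l=-2) ≈ 116.57°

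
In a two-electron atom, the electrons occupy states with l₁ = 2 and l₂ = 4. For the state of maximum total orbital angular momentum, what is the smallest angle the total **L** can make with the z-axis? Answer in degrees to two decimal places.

L runs from |2 − 4| = 2 to 2 + 4 = 6.
L ∈ {2, 3, 4, 5, 6}.
The maximum is L = 6, with |L_tot| = ℏ√(6·7) = √42 ℏ.
The minimum angle with z is arccos(6/√42) ≈ 22.21°.

θ_min ≈ 22.21°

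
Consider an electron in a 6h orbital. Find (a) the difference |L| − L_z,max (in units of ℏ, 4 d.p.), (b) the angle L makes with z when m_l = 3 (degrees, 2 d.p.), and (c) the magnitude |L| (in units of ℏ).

For 6h, l = 5.
|L| − L_z,max = (√30 − 5)ℏ ≈ 0.4772ℏ.
For m_l = 3: cos θ = 3/√30, θ ≈ 56.79°.
|L| = ℏ√(5·6) = √30 ℏ ≈ 5.477ℏ.

|L|−L_z,max ≈ 0.4772ℏ; θ(m_l=3) ≈ 56.79°; |L| = √30 ℏ ≈ 5.477ℏ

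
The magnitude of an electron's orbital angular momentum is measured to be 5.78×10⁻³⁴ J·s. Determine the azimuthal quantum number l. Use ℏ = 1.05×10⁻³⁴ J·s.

In units of ℏ, |L| ≈ 5.505.
Set l(l+1) = 30.30; the integer solution is l = 5.

l = 5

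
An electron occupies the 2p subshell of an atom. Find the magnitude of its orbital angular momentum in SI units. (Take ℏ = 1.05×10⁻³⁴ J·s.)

|L| = 1.48×10⁻³⁴ J·s

For 2p, l = 1.
|L| = ℏ√(l(l+1)) = ℏ√(1·2) = √2 ℏ
Numerically, |L| = 1.414 × (1.05×10⁻³⁴ J·s) = 1.48×10⁻³⁴ J·s.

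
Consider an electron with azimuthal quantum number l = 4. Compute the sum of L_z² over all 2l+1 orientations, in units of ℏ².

The allowed m_l values are -4, -3, -2, -1, 0, 1, 2, 3, 4.
Σ m_l² = l(l+1)(2l+1)/3 = 4·5·9/3 = 60.

Σ(L_z)² = 60 ℏ²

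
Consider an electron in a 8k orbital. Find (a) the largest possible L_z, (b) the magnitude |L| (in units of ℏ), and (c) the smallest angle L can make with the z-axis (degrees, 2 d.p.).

L_z,max = 7ℏ; |L| = 2√14 ℏ ≈ 7.483ℏ; θ_min ≈ 20.70°

For 8k, l = 7.
L_z,max = lℏ = 7ℏ.
|L| = ℏ√(7·8) = 2√14 ℏ ≈ 7.483ℏ.
cos θ_min = 7/√56, so θ_min ≈ 20.70°.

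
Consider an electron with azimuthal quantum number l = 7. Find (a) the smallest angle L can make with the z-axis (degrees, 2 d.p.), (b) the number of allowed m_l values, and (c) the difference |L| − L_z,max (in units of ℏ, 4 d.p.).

θ_min ≈ 20.70°; 15 values; |L|−L_z,max ≈ 0.4833ℏ

cos θ_min = 7/√56, so θ_min ≈ 20.70°.
There are 2l+1 = 15 values of m_l.
|L| − L_z,max = (2√14 − 7)ℏ ≈ 0.4833ℏ.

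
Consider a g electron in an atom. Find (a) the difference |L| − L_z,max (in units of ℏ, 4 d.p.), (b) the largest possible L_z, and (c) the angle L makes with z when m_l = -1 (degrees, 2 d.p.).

|L|−L_z,max ≈ 0.4721ℏ; L_z,max = 4ℏ; θ(m_l=-1) ≈ 102.92°

A g state has l = 4.
|L| − L_z,max = (2√5 − 4)ℏ ≈ 0.4721ℏ.
L_z,max = lℏ = 4ℏ.
For m_l = -1: cos θ = -1/√20, θ ≈ 102.92°.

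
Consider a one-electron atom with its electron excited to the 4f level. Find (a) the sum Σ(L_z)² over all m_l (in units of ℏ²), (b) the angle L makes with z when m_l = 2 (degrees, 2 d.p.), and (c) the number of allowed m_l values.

Σ(L_z)² = 28 ℏ²; θ(m_l=2) ≈ 54.74°; 7 values

The 4f level has l = 3.
Σ m_l² = 28, so Σ(L_z)² = 28 ℏ².
For m_l = 2: cos θ = 2/√12, θ ≈ 54.74°.
There are 2l+1 = 7 values of m_l.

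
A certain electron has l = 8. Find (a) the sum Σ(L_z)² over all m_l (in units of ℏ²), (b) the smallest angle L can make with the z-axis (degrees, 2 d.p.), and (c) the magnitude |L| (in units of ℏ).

Σ m_l² = 408, so Σ(L_z)² = 408 ℏ².
cos θ_min = 8/√72, so θ_min ≈ 19.47°.
|L| = ℏ√(8·9) = 6√2 ℏ ≈ 8.485ℏ.

Σ(L_z)² = 408 ℏ²; θ_min ≈ 19.47°; |L| = 6√2 ℏ ≈ 8.485ℏ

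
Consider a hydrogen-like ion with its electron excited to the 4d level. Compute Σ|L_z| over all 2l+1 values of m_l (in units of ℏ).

Σ|L_z| = 6 ℏ

The 4d level has l = 2.
m_l runs from −2 to 2, i.e. {-2, -1, 0, 1, 2}.
Σ|m_l| = l(l+1) = 6.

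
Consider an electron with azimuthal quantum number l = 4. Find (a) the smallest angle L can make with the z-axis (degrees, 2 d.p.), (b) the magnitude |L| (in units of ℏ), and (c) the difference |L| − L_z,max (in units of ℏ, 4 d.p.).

cos θ_min = 4/√20, so θ_min ≈ 26.57°.
|L| = ℏ√(4·5) = 2√5 ℏ ≈ 4.472ℏ.
|L| − L_z,max = (2√5 − 4)ℏ ≈ 0.4721ℏ.

θ_min ≈ 26.57°; |L| = 2√5 ℏ ≈ 4.472ℏ; |L|−L_z,max ≈ 0.4721ℏ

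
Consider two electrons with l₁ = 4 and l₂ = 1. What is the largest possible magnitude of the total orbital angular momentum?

|L_tot|_max = √30 ℏ ≈ 5.477ℏ

L runs from |4 − 1| = 3 to 4 + 1 = 5.
So L can be 3, 4, 5.
The largest magnitude corresponds to L = 5: |L_tot| = ℏ√(5·6) = √30 ℏ.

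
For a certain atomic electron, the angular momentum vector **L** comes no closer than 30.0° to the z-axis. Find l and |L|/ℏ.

l = 3, |L| = 2√3 ℏ ≈ 3.464ℏ

cos²θ_min = l/(l+1) = 0.7500.
l = cos²θ/sin²θ ≈ 3.
Then |L| = ℏ√(3·4) = 2√3 ℏ.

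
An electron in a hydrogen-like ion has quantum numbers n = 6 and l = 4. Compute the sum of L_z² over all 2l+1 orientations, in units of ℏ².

m_l ∈ {-4, -3, -2, -1, 0, 1, 2, 3, 4}.
Σ m_l² = 2·(1 + 4 + 9 + 16) = 60.

Σ(L_z)² = 60 ℏ²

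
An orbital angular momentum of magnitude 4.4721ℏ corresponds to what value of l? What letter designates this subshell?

l = 4 (g orbital)

Since |L|² = l(l+1)ℏ², l(l+1) = 20.
The positive root is l = 4.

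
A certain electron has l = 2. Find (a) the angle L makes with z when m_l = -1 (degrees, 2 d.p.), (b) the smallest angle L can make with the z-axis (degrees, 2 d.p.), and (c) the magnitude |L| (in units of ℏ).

For m_l = -1: cos θ = -1/√6, θ ≈ 114.09°.
cos θ_min = 2/√6, so θ_min ≈ 35.26°.
|L| = ℏ√(2·3) = √6 ℏ ≈ 2.449ℏ.

θ(m_l=-1) ≈ 114.09°; θ_min ≈ 35.26°; |L| = √6 ℏ ≈ 2.449ℏ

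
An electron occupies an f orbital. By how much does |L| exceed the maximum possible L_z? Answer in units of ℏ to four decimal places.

An f state has l = 3.
|L| = 2√3 ℏ ≈ 3.4641ℏ, while L_z,max = lℏ = 3ℏ.
The difference is (2√3 − 3)ℏ ≈ 0.4641ℏ.

|L| − L_z,max ≈ 0.4641ℏ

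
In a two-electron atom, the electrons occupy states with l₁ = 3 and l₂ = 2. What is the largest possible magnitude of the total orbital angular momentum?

By the triangle rule, |l₁ − l₂| ≤ L ≤ l₁ + l₂.
Allowed values: L = 1, 2, 3, 4, 5.
The largest magnitude corresponds to L = 5: |L_tot| = ℏ√(5·6) = √30 ℏ.

|L_tot|_max = √30 ℏ ≈ 5.477ℏ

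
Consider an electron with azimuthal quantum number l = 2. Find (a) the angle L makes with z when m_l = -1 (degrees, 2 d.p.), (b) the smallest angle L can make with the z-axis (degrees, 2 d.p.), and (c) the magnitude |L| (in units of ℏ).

θ(m_l=-1) ≈ 114.09°; θ_min ≈ 35.26°; |L| = √6 ℏ ≈ 2.449ℏ

For m_l = -1: cos θ = -1/√6, θ ≈ 114.09°.
cos θ_min = 2/√6, so θ_min ≈ 35.26°.
|L| = ℏ√(2·3) = √6 ℏ ≈ 2.449ℏ.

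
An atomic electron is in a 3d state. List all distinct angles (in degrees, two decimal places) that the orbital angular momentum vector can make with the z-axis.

θ ∈ {35.26°, 65.91°, 90.00°, 114.09°, 144.74°}

3d means n = 3, l = 2.
|L| = √(l(l+1)) ℏ = √6 ℏ.
cos θ = m_l/√6 for each m_l ∈ {-2, -1, 0, 1, 2}.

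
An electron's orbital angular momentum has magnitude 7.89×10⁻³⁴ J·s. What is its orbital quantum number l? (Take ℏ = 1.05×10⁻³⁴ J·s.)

l = 7

Dividing by ℏ: |L|/ℏ ≈ 7.514.
l(l+1) ≈ 7.514² ≈ 56.46, so l = 7.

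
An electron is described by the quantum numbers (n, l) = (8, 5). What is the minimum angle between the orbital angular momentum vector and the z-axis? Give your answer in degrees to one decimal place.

θ_min ≈ 24.1°

|L| = ℏ√(l(l+1)) = √30 ℏ.
The smallest angle corresponds to the largest L_z, i.e. m_l = l = 5, giving L_z = 5ℏ.
cos θ_min = 5/√30, so θ_min ≈ 24.1°.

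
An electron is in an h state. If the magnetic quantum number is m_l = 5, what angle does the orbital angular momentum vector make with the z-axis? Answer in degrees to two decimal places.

For an h orbital, l = 5.
|L| = ℏ√(l(l+1)) = √30 ℏ.
L_z = m_l ℏ = 5ℏ.
cos θ = L_z/|L| = 5/√30, so θ ≈ 24.09°.

θ ≈ 24.09°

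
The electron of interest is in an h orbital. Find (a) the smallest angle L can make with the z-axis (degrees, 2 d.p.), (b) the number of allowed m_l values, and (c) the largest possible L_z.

For an h orbital, l = 5.
cos θ_min = 5/√30, so θ_min ≈ 24.09°.
There are 2l+1 = 11 values of m_l.
L_z,max = lℏ = 5ℏ.

θ_min ≈ 24.09°; 11 values; L_z,max = 5ℏ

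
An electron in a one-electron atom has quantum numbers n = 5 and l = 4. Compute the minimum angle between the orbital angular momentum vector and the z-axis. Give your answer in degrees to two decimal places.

θ_min ≈ 26.57°

|L| = ℏ√(l(l+1)) = 2√5 ℏ.
The smallest angle corresponds to the largest L_z, i.e. m_l = l = 4, giving L_z = 4ℏ.
cos θ_min = 4/√20, so θ_min ≈ 26.57°.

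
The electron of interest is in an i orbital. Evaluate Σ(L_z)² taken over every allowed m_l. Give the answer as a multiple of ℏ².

Σ(L_z)² = 182 ℏ²

An i state has l = 6.
The allowed m_l values are -6, -5, -4, -3, -2, -1, 0, 1, 2, 3, 4, 5, 6.
Σ m_l² = l(l+1)(2l+1)/3 = 6·7·13/3 = 182.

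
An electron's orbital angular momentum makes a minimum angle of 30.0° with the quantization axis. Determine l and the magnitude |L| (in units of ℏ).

l = 3, |L| = 2√3 ℏ ≈ 3.464ℏ

cos θ_min = l/√(l(l+1)) = √(l/(l+1)), so l/(l+1) = cos²(30.0°) = 0.7500.
l = cos²θ/sin²θ ≈ 3.
Then |L| = ℏ√(3·4) = 2√3 ℏ.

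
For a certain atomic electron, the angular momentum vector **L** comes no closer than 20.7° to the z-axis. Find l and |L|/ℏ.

cos²θ_min = l/(l+1) = 0.8751.
Solving: l = 7.
Then |L| = ℏ√(7·8) = 2√14 ℏ.

l = 7, |L| = 2√14 ℏ ≈ 7.483ℏ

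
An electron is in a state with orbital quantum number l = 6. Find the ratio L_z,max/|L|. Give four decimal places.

L_z,max/|L| = 0.9258

|L| = √42 ℏ ≈ 6.4807ℏ, while L_z,max = lℏ = 6ℏ.
L_z,max/|L| = 6/√42 = 0.9258.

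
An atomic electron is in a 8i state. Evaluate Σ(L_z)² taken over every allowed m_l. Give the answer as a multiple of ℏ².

The 8i subshell has l = 6.
m_l ∈ {-6, -5, -4, -3, -2, -1, 0, 1, 2, 3, 4, 5, 6}.
Summing m² from −6 to 6: Σ m_l² = 182.

Σ(L_z)² = 182 ℏ²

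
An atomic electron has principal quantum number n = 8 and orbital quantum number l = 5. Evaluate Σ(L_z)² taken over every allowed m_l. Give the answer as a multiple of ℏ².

Σ(L_z)² = 110 ℏ²

m_l ∈ {-5, -4, -3, -2, -1, 0, 1, 2, 3, 4, 5}.
Σ m_l² = 2·(1 + 4 + 9 + 16 + 25) = 110.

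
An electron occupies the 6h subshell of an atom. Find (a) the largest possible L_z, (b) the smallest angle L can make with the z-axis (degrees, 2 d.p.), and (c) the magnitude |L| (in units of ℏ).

For 6h, l = 5.
L_z,max = lℏ = 5ℏ.
cos θ_min = 5/√30, so θ_min ≈ 24.09°.
|L| = ℏ√(5·6) = √30 ℏ ≈ 5.477ℏ.

L_z,max = 5ℏ; θ_min ≈ 24.09°; |L| = √30 ℏ ≈ 5.477ℏ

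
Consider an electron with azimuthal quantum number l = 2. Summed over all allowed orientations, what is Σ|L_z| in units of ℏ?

Σ|L_z| = 6 ℏ

m_l runs from −2 to 2, i.e. {-2, -1, 0, 1, 2}.
Σ|m_l| = l(l+1) = 6.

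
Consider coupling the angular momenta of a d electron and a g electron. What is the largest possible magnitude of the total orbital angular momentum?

|L_tot|_max = √42 ℏ ≈ 6.481ℏ

By the triangle rule, |l₁ − l₂| ≤ L ≤ l₁ + l₂.
So L can be 2, 3, 4, 5, 6.
The largest magnitude corresponds to L = 6: |L_tot| = ℏ√(6·7) = √42 ℏ.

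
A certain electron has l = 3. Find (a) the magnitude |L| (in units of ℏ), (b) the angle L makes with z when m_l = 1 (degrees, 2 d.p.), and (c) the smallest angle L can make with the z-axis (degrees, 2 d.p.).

|L| = 2√3 ℏ ≈ 3.464ℏ; θ(m_l=1) ≈ 73.22°; θ_min ≈ 30.00°

|L| = ℏ√(3·4) = 2√3 ℏ ≈ 3.464ℏ.
For m_l = 1: cos θ = 1/√12, θ ≈ 73.22°.
cos θ_min = 3/√12, so θ_min ≈ 30.00°.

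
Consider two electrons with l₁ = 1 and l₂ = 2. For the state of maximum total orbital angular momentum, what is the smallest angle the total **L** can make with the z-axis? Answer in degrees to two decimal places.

θ_min ≈ 30.00°

By the triangle rule, |l₁ − l₂| ≤ L ≤ l₁ + l₂.
L ∈ {1, 2, 3}.
The maximum is L = 3, with |L_tot| = ℏ√(3·4) = 2√3 ℏ.
The minimum angle with z is arccos(3/√12) ≈ 30.00°.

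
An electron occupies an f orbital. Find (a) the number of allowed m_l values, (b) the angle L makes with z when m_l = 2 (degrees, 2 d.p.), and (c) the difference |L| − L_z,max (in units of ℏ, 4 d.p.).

For an f orbital, l = 3.
There are 2l+1 = 7 values of m_l.
For m_l = 2: cos θ = 2/√12, θ ≈ 54.74°.
|L| − L_z,max = (2√3 − 3)ℏ ≈ 0.4641ℏ.

7 values; θ(m_l=2) ≈ 54.74°; |L|−L_z,max ≈ 0.4641ℏ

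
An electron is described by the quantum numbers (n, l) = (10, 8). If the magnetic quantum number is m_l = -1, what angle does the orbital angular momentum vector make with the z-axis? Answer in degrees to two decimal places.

θ ≈ 96.77°

|L|² = l(l+1)ℏ² = 72ℏ², so |L| = 6√2 ℏ.
L_z = m_l ℏ = −1ℏ.
cos θ = L_z/|L| = -1/√72, so θ ≈ 96.77°.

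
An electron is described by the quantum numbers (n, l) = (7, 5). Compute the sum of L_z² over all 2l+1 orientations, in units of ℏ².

The allowed m_l values are -5, -4, -3, -2, -1, 0, 1, 2, 3, 4, 5.
Σ m_l² = l(l+1)(2l+1)/3 = 5·6·11/3 = 110.

Σ(L_z)² = 110 ℏ²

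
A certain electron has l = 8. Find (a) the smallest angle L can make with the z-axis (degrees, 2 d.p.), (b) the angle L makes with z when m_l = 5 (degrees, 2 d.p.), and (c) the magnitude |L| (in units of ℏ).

θ_min ≈ 19.47°; θ(m_l=5) ≈ 53.90°; |L| = 6√2 ℏ ≈ 8.485ℏ

cos θ_min = 8/√72, so θ_min ≈ 19.47°.
For m_l = 5: cos θ = 5/√72, θ ≈ 53.90°.
|L| = ℏ√(8·9) = 6√2 ℏ ≈ 8.485ℏ.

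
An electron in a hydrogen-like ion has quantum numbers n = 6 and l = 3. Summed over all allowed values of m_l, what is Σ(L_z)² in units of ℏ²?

The allowed m_l values are -3, -2, -1, 0, 1, 2, 3.
Summing m² from −3 to 3: Σ m_l² = 28.

Σ(L_z)² = 28 ℏ²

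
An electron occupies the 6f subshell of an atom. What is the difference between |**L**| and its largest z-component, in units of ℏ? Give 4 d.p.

The 6f subshell has l = 3.
|L| = 2√3 ℏ ≈ 3.4641ℏ, while L_z,max = lℏ = 3ℏ.
The difference is (2√3 − 3)ℏ ≈ 0.4641ℏ.

|L| − L_z,max ≈ 0.4641ℏ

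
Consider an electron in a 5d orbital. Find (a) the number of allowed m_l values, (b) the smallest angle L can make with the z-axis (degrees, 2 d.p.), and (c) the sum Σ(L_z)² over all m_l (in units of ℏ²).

The 5d subshell has l = 2.
There are 2l+1 = 5 values of m_l.
cos θ_min = 2/√6, so θ_min ≈ 35.26°.
Σ m_l² = 10, so Σ(L_z)² = 10 ℏ².

5 values; θ_min ≈ 35.26°; Σ(L_z)² = 10 ℏ²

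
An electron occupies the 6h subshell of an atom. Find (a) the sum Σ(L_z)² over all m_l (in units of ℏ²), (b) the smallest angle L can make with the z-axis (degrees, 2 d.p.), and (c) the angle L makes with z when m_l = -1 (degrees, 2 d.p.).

For 6h, l = 5.
Σ m_l² = 110, so Σ(L_z)² = 110 ℏ².
cos θ_min = 5/√30, so θ_min ≈ 24.09°.
For m_l = -1: cos θ = -1/√30, θ ≈ 100.52°.

Σ(L_z)² = 110 ℏ²; θ_min ≈ 24.09°; θ(m_l=-1) ≈ 100.52°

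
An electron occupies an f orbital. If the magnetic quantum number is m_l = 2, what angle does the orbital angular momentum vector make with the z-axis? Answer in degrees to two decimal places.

θ ≈ 54.74°

F corresponds to l = 3.
|L| = ℏ√(l(l+1)) = 2√3 ℏ.
L_z = m_l ℏ = 2ℏ.
cos θ = L_z/|L| = 2/√12, so θ ≈ 54.74°.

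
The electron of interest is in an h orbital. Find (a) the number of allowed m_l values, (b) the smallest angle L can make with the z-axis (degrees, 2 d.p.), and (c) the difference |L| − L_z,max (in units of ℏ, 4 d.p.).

For an h orbital, l = 5.
There are 2l+1 = 11 values of m_l.
cos θ_min = 5/√30, so θ_min ≈ 24.09°.
|L| − L_z,max = (√30 − 5)ℏ ≈ 0.4772ℏ.

11 values; θ_min ≈ 24.09°; |L|−L_z,max ≈ 0.4772ℏ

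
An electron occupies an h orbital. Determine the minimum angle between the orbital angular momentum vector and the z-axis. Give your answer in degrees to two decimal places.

An h state has l = 5.
|L| = √(l(l+1)) ℏ = √30 ℏ.
The smallest angle corresponds to the largest L_z, i.e. m_l = l = 5, giving L_z = 5ℏ.
cos θ_min = 5/√30, so θ_min ≈ 24.09°.

θ_min ≈ 24.09°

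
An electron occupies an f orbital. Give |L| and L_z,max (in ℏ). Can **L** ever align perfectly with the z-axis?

No: L_z,max = 3ℏ < |L| = 2√3 ℏ ≈ 3.464ℏ

The letter f corresponds to l = 3.
|L| = 2√3 ℏ ≈ 3.4641ℏ, while L_z,max = lℏ = 3ℏ.
Since |L| > L_z,max, the vector can never point exactly along z; the closest it comes is θ_min = arccos(3/√12) ≈ 30.0°.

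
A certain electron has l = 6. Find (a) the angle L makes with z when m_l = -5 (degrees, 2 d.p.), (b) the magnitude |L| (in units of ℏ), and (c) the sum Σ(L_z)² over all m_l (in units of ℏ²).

For m_l = -5: cos θ = -5/√42, θ ≈ 140.49°.
|L| = ℏ√(6·7) = √42 ℏ ≈ 6.481ℏ.
Σ m_l² = 182, so Σ(L_z)² = 182 ℏ².

θ(m_l=-5) ≈ 140.49°; |L| = √42 ℏ ≈ 6.481ℏ; Σ(L_z)² = 182 ℏ²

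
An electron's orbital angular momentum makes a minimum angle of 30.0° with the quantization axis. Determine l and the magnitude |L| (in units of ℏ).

l = 3, |L| = 2√3 ℏ ≈ 3.464ℏ

cos²θ_min = l/(l+1) = 0.7500.
Solving: l = 3.
Then |L| = ℏ√(3·4) = 2√3 ℏ.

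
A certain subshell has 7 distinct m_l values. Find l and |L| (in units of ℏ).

Since there are 2l+1 = 7 values of m_l, l = 3.
Then |L| = √(l(l+1)) ℏ = 2√3 ℏ.

l = 3, |L| = 2√3 ℏ ≈ 3.464ℏ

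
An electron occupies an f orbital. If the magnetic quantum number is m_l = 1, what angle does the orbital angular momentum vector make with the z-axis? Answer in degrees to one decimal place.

θ ≈ 73.2°

An f state has l = 3.
|L| = √(l(l+1)) ℏ = 2√3 ℏ.
L_z = m_l ℏ = 1ℏ.
cos θ = L_z/|L| = 1/√12, so θ ≈ 73.2°.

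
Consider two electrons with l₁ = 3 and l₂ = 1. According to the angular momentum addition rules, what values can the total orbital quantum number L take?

L = 2, 3, 4

The total orbital quantum number L ranges from |l₁ − l₂| to l₁ + l₂ in integer steps.
So L can be 2, 3, 4.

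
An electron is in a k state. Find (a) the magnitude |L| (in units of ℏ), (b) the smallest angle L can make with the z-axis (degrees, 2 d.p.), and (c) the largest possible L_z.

For a k orbital, l = 7.
|L| = ℏ√(7·8) = 2√14 ℏ ≈ 7.483ℏ.
cos θ_min = 7/√56, so θ_min ≈ 20.70°.
L_z,max = lℏ = 7ℏ.

|L| = 2√14 ℏ ≈ 7.483ℏ; θ_min ≈ 20.70°; L_z,max = 7ℏ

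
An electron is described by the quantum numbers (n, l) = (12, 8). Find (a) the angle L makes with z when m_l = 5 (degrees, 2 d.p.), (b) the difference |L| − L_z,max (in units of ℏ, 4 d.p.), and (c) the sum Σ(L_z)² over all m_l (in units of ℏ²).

For m_l = 5: cos θ = 5/√72, θ ≈ 53.90°.
|L| − L_z,max = (6√2 − 8)ℏ ≈ 0.4853ℏ.
Σ m_l² = 408, so Σ(L_z)² = 408 ℏ².

θ(m_l=5) ≈ 53.90°; |L|−L_z,max ≈ 0.4853ℏ; Σ(L_z)² = 408 ℏ²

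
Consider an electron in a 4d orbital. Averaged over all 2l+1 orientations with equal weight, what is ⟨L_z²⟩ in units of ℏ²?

⟨L_z²⟩ = 2 ℏ²

For 4d, l = 2.
m_l ∈ {-2, -1, 0, 1, 2}.
⟨L_z²⟩ = ℏ²·(Σ m_l²)/(2l+1) = ℏ²·10/5 = 2ℏ².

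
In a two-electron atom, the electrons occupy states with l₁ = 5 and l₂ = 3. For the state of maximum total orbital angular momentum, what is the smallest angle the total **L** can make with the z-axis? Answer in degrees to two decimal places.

Angular momentum addition gives L = |l₁ − l₂|, …, l₁ + l₂.
So L can be 2, 3, 4, 5, 6, 7, 8.
The maximum is L = 8, with |L_tot| = ℏ√(8·9) = 6√2 ℏ.
The minimum angle with z is arccos(8/√72) ≈ 19.47°.

θ_min ≈ 19.47°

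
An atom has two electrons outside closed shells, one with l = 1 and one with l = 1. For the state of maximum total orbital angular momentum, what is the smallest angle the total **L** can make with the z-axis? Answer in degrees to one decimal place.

θ_min ≈ 35.3°

L runs from |1 − 1| = 0 to 1 + 1 = 2.
So L can be 0, 1, 2.
The maximum is L = 2, with |L_tot| = ℏ√(2·3) = √6 ℏ.
The minimum angle with z is arccos(2/√6) ≈ 35.3°.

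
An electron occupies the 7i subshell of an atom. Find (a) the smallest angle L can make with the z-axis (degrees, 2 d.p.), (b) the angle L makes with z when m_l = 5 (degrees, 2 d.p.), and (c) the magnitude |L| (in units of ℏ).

θ_min ≈ 22.21°; θ(m_l=5) ≈ 39.51°; |L| = √42 ℏ ≈ 6.481ℏ

For 7i, l = 6.
cos θ_min = 6/√42, so θ_min ≈ 22.21°.
For m_l = 5: cos θ = 5/√42, θ ≈ 39.51°.
|L| = ℏ√(6·7) = √42 ℏ ≈ 6.481ℏ.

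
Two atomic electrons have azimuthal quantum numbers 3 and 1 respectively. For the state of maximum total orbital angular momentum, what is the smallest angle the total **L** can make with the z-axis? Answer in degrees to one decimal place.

L runs from |3 − 1| = 2 to 3 + 1 = 4.
So L can be 2, 3, 4.
The maximum is L = 4, with |L_tot| = ℏ√(4·5) = 2√5 ℏ.
The minimum angle with z is arccos(4/√20) ≈ 26.6°.

θ_min ≈ 26.6°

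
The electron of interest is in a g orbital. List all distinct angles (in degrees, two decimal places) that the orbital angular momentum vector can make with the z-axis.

For a g orbital, l = 4.
|L| = ℏ√(l(l+1)) = 2√5 ℏ.
cos θ = m_l/√20 for each m_l ∈ {-4, -3, -2, -1, 0, 1, 2, 3, 4}.

θ ∈ {26.57°, 47.87°, 63.43°, 77.08°, 90.00°, 102.92°, 116.57°, 132.13°, 153.43°}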